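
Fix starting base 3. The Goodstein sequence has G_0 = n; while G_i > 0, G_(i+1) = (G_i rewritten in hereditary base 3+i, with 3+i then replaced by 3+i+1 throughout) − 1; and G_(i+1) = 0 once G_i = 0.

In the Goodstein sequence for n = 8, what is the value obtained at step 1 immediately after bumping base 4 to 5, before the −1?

base 3: 8 = 2·3 + 2; at 4: 2·4 + 2 = 10; next = 9
base 4: 9 = 2·4 + 1; at 5: 2·5 + 1 = 11; next = 10

11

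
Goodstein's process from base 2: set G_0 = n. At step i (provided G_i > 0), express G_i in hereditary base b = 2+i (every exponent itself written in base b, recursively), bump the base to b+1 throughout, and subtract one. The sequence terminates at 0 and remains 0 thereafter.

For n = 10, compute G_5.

4215754

base 2: 10 = 2^(2 + 1) + 2; at 3: 3^(3 + 1) + 3 = 84; next = 83
base 3: 83 = 3^(3 + 1) + 2; at 4: 4^(4 + 1) + 2 = 1026; next = 1025
base 4: 1025 = 4^(4 + 1) + 1; at 5: 5^(5 + 1) + 1 = 15626; next = 15625
base 5: 15625 = 5^(5 + 1); at 6: 6^(6 + 1) = 279936; next = 279935
base 6: 279935 = 5·6^6 + 5·6^5 + 5·6^4 + 5·6^3 + 5·6^2 + 5·6 + 5; at 7: 5·7^7 + 5·7^5 + 5·7^4 + 5·7^3 + 5·7^2 + 5·7 + 5 = 4215755; next = 4215754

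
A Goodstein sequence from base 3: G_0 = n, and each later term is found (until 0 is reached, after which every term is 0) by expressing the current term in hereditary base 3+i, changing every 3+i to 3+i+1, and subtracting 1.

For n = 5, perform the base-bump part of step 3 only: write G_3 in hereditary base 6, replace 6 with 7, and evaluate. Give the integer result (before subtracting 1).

5

(0) 5|_3 = 3 + 2 ↦ 4 + 2|_4 = 6 ⇒ 5
(1) 5|_4 = 4 + 1 ↦ 5 + 1|_5 = 6 ⇒ 5
(2) 5|_5 = 5 ↦ 6|_6 = 6 ⇒ 5
(3) 5|_6 = 5 ↦ 5|_7 = 5 ⇒ 4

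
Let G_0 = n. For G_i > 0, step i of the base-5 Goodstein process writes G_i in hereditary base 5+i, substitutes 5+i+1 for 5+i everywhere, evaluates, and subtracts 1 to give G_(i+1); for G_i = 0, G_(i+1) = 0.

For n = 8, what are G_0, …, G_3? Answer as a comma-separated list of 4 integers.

[0] 8 ≡ 5 + 3 (base 5). Lift 6: 9. −1: 8.
[1] 8 ≡ 6 + 2 (base 6). Lift 7: 9. −1: 8.
[2] 8 ≡ 7 + 1 (base 7). Lift 8: 9. −1: 8.

8, 8, 8, 8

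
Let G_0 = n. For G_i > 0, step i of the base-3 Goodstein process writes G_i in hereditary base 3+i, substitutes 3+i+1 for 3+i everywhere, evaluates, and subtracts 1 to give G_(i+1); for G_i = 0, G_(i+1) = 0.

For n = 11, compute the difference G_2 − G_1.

[0] 11 ≡ 3^2 + 2 (base 3). Lift 4: 18. −1: 17.
[1] 17 ≡ 4^2 + 1 (base 4). Lift 5: 26. −1: 25.

8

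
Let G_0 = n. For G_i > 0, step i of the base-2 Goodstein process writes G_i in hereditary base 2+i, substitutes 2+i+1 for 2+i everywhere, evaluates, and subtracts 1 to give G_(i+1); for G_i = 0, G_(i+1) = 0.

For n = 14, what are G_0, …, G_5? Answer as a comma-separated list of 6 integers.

14, 110, 1281, 18750, 326591, 5862840

base 2: 14 = 2^(2 + 1) + 2^2 + 2; at 3: 3^(3 + 1) + 3^3 + 3 = 111; next = 110
base 3: 110 = 3^(3 + 1) + 3^3 + 2; at 4: 4^(4 + 1) + 4^4 + 2 = 1282; next = 1281
base 4: 1281 = 4^(4 + 1) + 4^4 + 1; at 5: 5^(5 + 1) + 5^5 + 1 = 18751; next = 18750
base 5: 18750 = 5^(5 + 1) + 5^5; at 6: 6^(6 + 1) + 6^6 = 326592; next = 326591
base 6: 326591 = 6^(6 + 1) + 5·6^5 + 5·6^4 + 5·6^3 + 5·6^2 + 5·6 + 5; at 7: 7^(7 + 1) + 5·7^5 + 5·7^4 + 5·7^3 + 5·7^2 + 5·7 + 5 = 5862841; next = 5862840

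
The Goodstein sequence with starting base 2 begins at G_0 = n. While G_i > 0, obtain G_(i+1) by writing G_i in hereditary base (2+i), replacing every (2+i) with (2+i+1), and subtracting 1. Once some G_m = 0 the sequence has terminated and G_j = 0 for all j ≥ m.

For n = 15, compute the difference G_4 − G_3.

307841

step 0: 15 = 2^(2 + 1) + 2^2 + 2 + 1; sub 3 for 2: 3^(3 + 1) + 3^3 + 3 + 1; = 112; G_1 = 112−1 = 111
step 1: 111 = 3^(3 + 1) + 3^3 + 3; sub 4 for 3: 4^(4 + 1) + 4^4 + 4; = 1284; G_2 = 1284−1 = 1283
step 2: 1283 = 4^(4 + 1) + 4^4 + 3; sub 5 for 4: 5^(5 + 1) + 5^5 + 3; = 18753; G_3 = 18753−1 = 18752
step 3: 18752 = 5^(5 + 1) + 5^5 + 2; sub 6 for 5: 6^(6 + 1) + 6^6 + 2; = 326594; G_4 = 326594−1 = 326593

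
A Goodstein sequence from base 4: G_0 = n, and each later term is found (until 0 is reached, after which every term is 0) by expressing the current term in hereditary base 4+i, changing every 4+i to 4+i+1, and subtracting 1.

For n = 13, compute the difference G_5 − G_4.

1

(0) 13|_4 = 3·4 + 1 ↦ 3·5 + 1|_5 = 16 ⇒ 15
(1) 15|_5 = 3·5 ↦ 3·6|_6 = 18 ⇒ 17
(2) 17|_6 = 2·6 + 5 ↦ 2·7 + 5|_7 = 19 ⇒ 18
(3) 18|_7 = 2·7 + 4 ↦ 2·8 + 4|_8 = 20 ⇒ 19
(4) 19|_8 = 2·8 + 3 ↦ 2·9 + 3|_9 = 21 ⇒ 20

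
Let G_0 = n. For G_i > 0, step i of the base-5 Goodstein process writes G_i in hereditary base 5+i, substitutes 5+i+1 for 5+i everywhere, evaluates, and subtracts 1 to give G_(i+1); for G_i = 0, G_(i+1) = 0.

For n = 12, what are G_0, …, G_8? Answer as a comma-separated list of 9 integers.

[0] 12 ≡ 2·5 + 2 (base 5). Lift 6: 14. −1: 13.
[1] 13 ≡ 2·6 + 1 (base 6). Lift 7: 15. −1: 14.
[2] 14 ≡ 2·7 (base 7). Lift 8: 16. −1: 15.
[3] 15 ≡ 8 + 7 (base 8). Lift 9: 16. −1: 15.
[4] 15 ≡ 9 + 6 (base 9). Lift 10: 16. −1: 15.
[5] 15 ≡ 10 + 5 (base 10). Lift 11: 16. −1: 15.
[6] 15 ≡ 11 + 4 (base 11). Lift 12: 16. −1: 15.
[7] 15 ≡ 12 + 3 (base 12). Lift 13: 16. −1: 15.

12, 13, 14, 15, 15, 15, 15, 15, 15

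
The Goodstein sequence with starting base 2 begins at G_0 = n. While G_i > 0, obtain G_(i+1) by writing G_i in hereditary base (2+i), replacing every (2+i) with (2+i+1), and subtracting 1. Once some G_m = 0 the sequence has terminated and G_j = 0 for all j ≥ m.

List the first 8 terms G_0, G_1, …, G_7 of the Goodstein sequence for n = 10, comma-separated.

base 2: 10 = 2^(2 + 1) + 2; at 3: 3^(3 + 1) + 3 = 84; next = 83
base 3: 83 = 3^(3 + 1) + 2; at 4: 4^(4 + 1) + 2 = 1026; next = 1025
base 4: 1025 = 4^(4 + 1) + 1; at 5: 5^(5 + 1) + 1 = 15626; next = 15625
base 5: 15625 = 5^(5 + 1); at 6: 6^(6 + 1) = 279936; next = 279935
base 6: 279935 = 5·6^6 + 5·6^5 + 5·6^4 + 5·6^3 + 5·6^2 + 5·6 + 5; at 7: 5·7^7 + 5·7^5 + 5·7^4 + 5·7^3 + 5·7^2 + 5·7 + 5 = 4215755; next = 4215754
base 7: 4215754 = 5·7^7 + 5·7^5 + 5·7^4 + 5·7^3 + 5·7^2 + 5·7 + 4; at 8: 5·8^8 + 5·8^5 + 5·8^4 + 5·8^3 + 5·8^2 + 5·8 + 4 = 84073324; next = 84073323
base 8: 84073323 = 5·8^8 + 5·8^5 + 5·8^4 + 5·8^3 + 5·8^2 + 5·8 + 3; at 9: 5·9^9 + 5·9^5 + 5·9^4 + 5·9^3 + 5·9^2 + 5·9 + 3 = 1937434593; next = 1937434592

10, 83, 1025, 15625, 279935, 4215754, 84073323, 1937434592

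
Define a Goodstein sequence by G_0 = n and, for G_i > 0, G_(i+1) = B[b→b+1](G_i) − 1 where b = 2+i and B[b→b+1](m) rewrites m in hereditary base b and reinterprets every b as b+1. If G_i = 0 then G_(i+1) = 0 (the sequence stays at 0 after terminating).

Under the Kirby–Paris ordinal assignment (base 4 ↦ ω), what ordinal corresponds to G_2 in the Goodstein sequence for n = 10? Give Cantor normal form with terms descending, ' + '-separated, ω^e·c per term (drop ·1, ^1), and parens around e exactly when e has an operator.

ω^(ω + 1) + 1

10 —HB2→ 2^(2 + 1) + 2 —bump→ 3^(3 + 1) + 3 = 84 —(−1)→ 83
83 —HB3→ 3^(3 + 1) + 2 —bump→ 4^(4 + 1) + 2 = 1026 —(−1)→ 1025
1025 —HB4→ 4^(4 + 1) + 1 —bump→ 5^(5 + 1) + 1 = 15626 —(−1)→ 15625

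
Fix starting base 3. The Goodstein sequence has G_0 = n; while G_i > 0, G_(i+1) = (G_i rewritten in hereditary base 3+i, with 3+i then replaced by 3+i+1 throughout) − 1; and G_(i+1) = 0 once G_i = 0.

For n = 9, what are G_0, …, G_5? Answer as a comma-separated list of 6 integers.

9 —HB3→ 3^2 —bump→ 4^2 = 16 —(−1)→ 15
15 —HB4→ 3·4 + 3 —bump→ 3·5 + 3 = 18 —(−1)→ 17
17 —HB5→ 3·5 + 2 —bump→ 3·6 + 2 = 20 —(−1)→ 19
19 —HB6→ 3·6 + 1 —bump→ 3·7 + 1 = 22 —(−1)→ 21
21 —HB7→ 3·7 —bump→ 3·8 = 24 —(−1)→ 23

9, 15, 17, 19, 21, 23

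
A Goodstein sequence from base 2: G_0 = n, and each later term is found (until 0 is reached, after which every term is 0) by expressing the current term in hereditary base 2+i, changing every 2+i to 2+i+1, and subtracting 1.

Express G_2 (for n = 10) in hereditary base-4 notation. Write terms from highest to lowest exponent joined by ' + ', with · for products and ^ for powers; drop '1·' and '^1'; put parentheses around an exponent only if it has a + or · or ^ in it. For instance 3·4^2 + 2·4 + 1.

4^(4 + 1) + 1

i=0: 10 = 2^(2 + 1) + 2 (b=2); 2→3: 3^(3 + 1) + 3 = 84; 84−1 = 83
i=1: 83 = 3^(3 + 1) + 2 (b=3); 3→4: 4^(4 + 1) + 2 = 1026; 1026−1 = 1025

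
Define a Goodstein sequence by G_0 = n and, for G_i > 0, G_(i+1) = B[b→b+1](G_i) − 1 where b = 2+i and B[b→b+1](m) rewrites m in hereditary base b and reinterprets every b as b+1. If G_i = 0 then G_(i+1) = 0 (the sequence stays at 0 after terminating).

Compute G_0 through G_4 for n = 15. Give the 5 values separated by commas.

15, 111, 1283, 18752, 326593

G_0=15  [base 2] 2^(2 + 1) + 2^2 + 2 + 1  →[2↦3]→  3^(3 + 1) + 3^3 + 3 + 1 = 112  −1 ⇒ G_1=111
G_1=111  [base 3] 3^(3 + 1) + 3^3 + 3  →[3↦4]→  4^(4 + 1) + 4^4 + 4 = 1284  −1 ⇒ G_2=1283
G_2=1283  [base 4] 4^(4 + 1) + 4^4 + 3  →[4↦5]→  5^(5 + 1) + 5^5 + 3 = 18753  −1 ⇒ G_3=18752
G_3=18752  [base 5] 5^(5 + 1) + 5^5 + 2  →[5↦6]→  6^(6 + 1) + 6^6 + 2 = 326594  −1 ⇒ G_4=326593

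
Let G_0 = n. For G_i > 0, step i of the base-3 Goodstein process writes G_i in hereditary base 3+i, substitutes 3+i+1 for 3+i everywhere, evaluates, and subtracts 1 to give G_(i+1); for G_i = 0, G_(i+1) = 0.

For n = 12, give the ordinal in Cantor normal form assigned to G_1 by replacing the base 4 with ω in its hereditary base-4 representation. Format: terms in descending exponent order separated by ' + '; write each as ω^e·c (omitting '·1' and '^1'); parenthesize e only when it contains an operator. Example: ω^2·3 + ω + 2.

G_0 = 12. HB_3(12) = 3^2 + 3. Bump = 20. G_1 = 19.
G_1 = 19. HB_4(19) = 4^2 + 3. Bump = 28. G_2 = 27.

ω^2 + 3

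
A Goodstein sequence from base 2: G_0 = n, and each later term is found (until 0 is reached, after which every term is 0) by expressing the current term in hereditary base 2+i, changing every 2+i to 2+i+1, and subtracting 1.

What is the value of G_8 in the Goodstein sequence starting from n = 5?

3325

[0] 5 ≡ 2^2 + 1 (base 2). Lift 3: 28. −1: 27.
[1] 27 ≡ 3^3 (base 3). Lift 4: 256. −1: 255.
[2] 255 ≡ 3·4^3 + 3·4^2 + 3·4 + 3 (base 4). Lift 5: 468. −1: 467.
[3] 467 ≡ 3·5^3 + 3·5^2 + 3·5 + 2 (base 5). Lift 6: 776. −1: 775.
[4] 775 ≡ 3·6^3 + 3·6^2 + 3·6 + 1 (base 6). Lift 7: 1198. −1: 1197.
[5] 1197 ≡ 3·7^3 + 3·7^2 + 3·7 (base 7). Lift 8: 1752. −1: 1751.
[6] 1751 ≡ 3·8^3 + 3·8^2 + 2·8 + 7 (base 8). Lift 9: 2455. −1: 2454.
[7] 2454 ≡ 3·9^3 + 3·9^2 + 2·9 + 6 (base 9). Lift 10: 3326. −1: 3325.
[8] 3325 ≡ 3·10^3 + 3·10^2 + 2·10 + 5 (base 10). Lift 11: 4383. −1: 4382.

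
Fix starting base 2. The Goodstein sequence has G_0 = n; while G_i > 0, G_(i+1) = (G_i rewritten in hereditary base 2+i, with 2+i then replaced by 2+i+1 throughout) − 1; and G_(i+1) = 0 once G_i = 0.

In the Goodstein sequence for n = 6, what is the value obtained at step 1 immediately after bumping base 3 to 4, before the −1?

258

step 0: 6 = 2^2 + 2; sub 3 for 2: 3^3 + 3; = 30; G_1 = 30−1 = 29
step 1: 29 = 3^3 + 2; sub 4 for 3: 4^4 + 2; = 258; G_2 = 258−1 = 257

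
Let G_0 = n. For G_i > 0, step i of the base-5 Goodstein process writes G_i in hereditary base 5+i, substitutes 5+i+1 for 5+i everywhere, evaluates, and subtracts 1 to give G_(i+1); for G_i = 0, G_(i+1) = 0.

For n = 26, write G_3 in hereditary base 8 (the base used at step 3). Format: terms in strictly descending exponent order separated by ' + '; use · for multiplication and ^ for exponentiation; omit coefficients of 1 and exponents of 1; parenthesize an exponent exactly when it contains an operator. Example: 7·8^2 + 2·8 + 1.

G_0=26  [base 5] 5^2 + 1  →[5↦6]→  6^2 + 1 = 37  −1 ⇒ G_1=36
G_1=36  [base 6] 6^2  →[6↦7]→  7^2 = 49  −1 ⇒ G_2=48
G_2=48  [base 7] 6·7 + 6  →[7↦8]→  6·8 + 6 = 54  −1 ⇒ G_3=53

6·8 + 5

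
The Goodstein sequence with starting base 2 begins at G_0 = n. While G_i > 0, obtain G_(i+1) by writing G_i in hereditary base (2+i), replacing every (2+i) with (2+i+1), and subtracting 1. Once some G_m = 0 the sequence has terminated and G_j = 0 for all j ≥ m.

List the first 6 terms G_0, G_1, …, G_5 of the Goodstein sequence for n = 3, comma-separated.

3, 3, 3, 2, 1, 0

[0] 3 ≡ 2 + 1 (base 2). Lift 3: 4. −1: 3.
[1] 3 ≡ 3 (base 3). Lift 4: 4. −1: 3.
[2] 3 ≡ 3 (base 4). Lift 5: 3. −1: 2.
[3] 2 ≡ 2 (base 5). Lift 6: 2. −1: 1.
[4] 1 ≡ 1 (base 6). Lift 7: 1. −1: 0.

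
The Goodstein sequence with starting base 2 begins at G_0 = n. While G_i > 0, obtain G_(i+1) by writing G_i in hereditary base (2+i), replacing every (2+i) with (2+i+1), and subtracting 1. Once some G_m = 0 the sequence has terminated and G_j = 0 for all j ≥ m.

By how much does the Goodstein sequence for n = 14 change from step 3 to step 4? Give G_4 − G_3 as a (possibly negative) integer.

step 0: 14 = 2^(2 + 1) + 2^2 + 2; sub 3 for 2: 3^(3 + 1) + 3^3 + 3; = 111; G_1 = 111−1 = 110
step 1: 110 = 3^(3 + 1) + 3^3 + 2; sub 4 for 3: 4^(4 + 1) + 4^4 + 2; = 1282; G_2 = 1282−1 = 1281
step 2: 1281 = 4^(4 + 1) + 4^4 + 1; sub 5 for 4: 5^(5 + 1) + 5^5 + 1; = 18751; G_3 = 18751−1 = 18750
step 3: 18750 = 5^(5 + 1) + 5^5; sub 6 for 5: 6^(6 + 1) + 6^6; = 326592; G_4 = 326592−1 = 326591

307841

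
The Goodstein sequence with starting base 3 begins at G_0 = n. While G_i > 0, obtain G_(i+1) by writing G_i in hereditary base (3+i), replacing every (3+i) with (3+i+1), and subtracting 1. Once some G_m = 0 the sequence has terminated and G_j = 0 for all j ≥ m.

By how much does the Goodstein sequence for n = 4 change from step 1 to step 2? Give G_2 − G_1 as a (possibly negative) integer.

G_0=4  [base 3] 3 + 1  →[3↦4]→  4 + 1 = 5  −1 ⇒ G_1=4
G_1=4  [base 4] 4  →[4↦5]→  5 = 5  −1 ⇒ G_2=4

0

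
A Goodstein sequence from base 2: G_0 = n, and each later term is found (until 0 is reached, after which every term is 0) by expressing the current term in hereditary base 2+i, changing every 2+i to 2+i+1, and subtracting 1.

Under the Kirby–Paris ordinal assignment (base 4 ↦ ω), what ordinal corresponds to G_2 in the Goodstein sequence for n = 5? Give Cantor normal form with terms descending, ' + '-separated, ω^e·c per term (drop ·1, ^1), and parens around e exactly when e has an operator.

ω^3·3 + ω^2·3 + ω·3 + 3

base 2: 5 = 2^2 + 1; at 3: 3^3 + 1 = 28; next = 27
base 3: 27 = 3^3; at 4: 4^4 = 256; next = 255
base 4: 255 = 3·4^3 + 3·4^2 + 3·4 + 3; at 5: 3·5^3 + 3·5^2 + 3·5 + 3 = 468; next = 467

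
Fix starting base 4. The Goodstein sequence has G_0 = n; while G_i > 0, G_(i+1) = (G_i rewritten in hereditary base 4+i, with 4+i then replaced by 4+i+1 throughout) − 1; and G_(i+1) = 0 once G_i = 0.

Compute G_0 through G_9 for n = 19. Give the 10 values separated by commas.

G_0=19  [base 4] 4^2 + 3  →[4↦5]→  5^2 + 3 = 28  −1 ⇒ G_1=27
G_1=27  [base 5] 5^2 + 2  →[5↦6]→  6^2 + 2 = 38  −1 ⇒ G_2=37
G_2=37  [base 6] 6^2 + 1  →[6↦7]→  7^2 + 1 = 50  −1 ⇒ G_3=49
G_3=49  [base 7] 7^2  →[7↦8]→  8^2 = 64  −1 ⇒ G_4=63
G_4=63  [base 8] 7·8 + 7  →[8↦9]→  7·9 + 7 = 70  −1 ⇒ G_5=69
G_5=69  [base 9] 7·9 + 6  →[9↦10]→  7·10 + 6 = 76  −1 ⇒ G_6=75
G_6=75  [base 10] 7·10 + 5  →[10↦11]→  7·11 + 5 = 82  −1 ⇒ G_7=81
G_7=81  [base 11] 7·11 + 4  →[11↦12]→  7·12 + 4 = 88  −1 ⇒ G_8=87
G_8=87  [base 12] 7·12 + 3  →[12↦13]→  7·13 + 3 = 94  −1 ⇒ G_9=93

19, 27, 37, 49, 63, 69, 75, 81, 87, 93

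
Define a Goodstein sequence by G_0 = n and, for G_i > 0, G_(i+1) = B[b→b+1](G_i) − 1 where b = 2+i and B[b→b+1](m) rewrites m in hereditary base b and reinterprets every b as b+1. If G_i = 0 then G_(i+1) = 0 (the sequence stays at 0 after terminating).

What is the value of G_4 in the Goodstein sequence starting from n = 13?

[0] 13 ≡ 2^(2 + 1) + 2^2 + 1 (base 2). Lift 3: 109. −1: 108.
[1] 108 ≡ 3^(3 + 1) + 3^3 (base 3). Lift 4: 1280. −1: 1279.
[2] 1279 ≡ 4^(4 + 1) + 3·4^3 + 3·4^2 + 3·4 + 3 (base 4). Lift 5: 16093. −1: 16092.
[3] 16092 ≡ 5^(5 + 1) + 3·5^3 + 3·5^2 + 3·5 + 2 (base 5). Lift 6: 280712. −1: 280711.
[4] 280711 ≡ 6^(6 + 1) + 3·6^3 + 3·6^2 + 3·6 + 1 (base 6). Lift 7: 5765999. −1: 5765998.

280711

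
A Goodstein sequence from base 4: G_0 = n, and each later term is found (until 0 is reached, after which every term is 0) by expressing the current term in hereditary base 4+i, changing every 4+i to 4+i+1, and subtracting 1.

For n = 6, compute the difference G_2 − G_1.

(0) 6|_4 = 4 + 2 ↦ 5 + 2|_5 = 7 ⇒ 6
(1) 6|_5 = 5 + 1 ↦ 6 + 1|_6 = 7 ⇒ 6

0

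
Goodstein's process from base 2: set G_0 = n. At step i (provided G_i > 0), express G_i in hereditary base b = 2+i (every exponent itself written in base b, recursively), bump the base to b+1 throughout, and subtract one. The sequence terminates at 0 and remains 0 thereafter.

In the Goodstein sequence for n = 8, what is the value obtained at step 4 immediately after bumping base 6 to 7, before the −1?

step 0: 8 = 2^(2 + 1); sub 3 for 2: 3^(3 + 1); = 81; G_1 = 81−1 = 80
step 1: 80 = 2·3^3 + 2·3^2 + 2·3 + 2; sub 4 for 3: 2·4^4 + 2·4^2 + 2·4 + 2; = 554; G_2 = 554−1 = 553
step 2: 553 = 2·4^4 + 2·4^2 + 2·4 + 1; sub 5 for 4: 2·5^5 + 2·5^2 + 2·5 + 1; = 6311; G_3 = 6311−1 = 6310
step 3: 6310 = 2·5^5 + 2·5^2 + 2·5; sub 6 for 5: 2·6^6 + 2·6^2 + 2·6; = 93396; G_4 = 93396−1 = 93395
step 4: 93395 = 2·6^6 + 2·6^2 + 6 + 5; sub 7 for 6: 2·7^7 + 2·7^2 + 7 + 5; = 1647196; G_5 = 1647196−1 = 1647195

1647196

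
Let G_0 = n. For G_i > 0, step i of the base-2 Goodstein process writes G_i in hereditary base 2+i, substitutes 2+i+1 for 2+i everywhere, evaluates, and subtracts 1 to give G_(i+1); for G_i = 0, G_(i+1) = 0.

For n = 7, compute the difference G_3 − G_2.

2868

G_0=7  [base 2] 2^2 + 2 + 1  →[2↦3]→  3^3 + 3 + 1 = 31  −1 ⇒ G_1=30
G_1=30  [base 3] 3^3 + 3  →[3↦4]→  4^4 + 4 = 260  −1 ⇒ G_2=259
G_2=259  [base 4] 4^4 + 3  →[4↦5]→  5^5 + 3 = 3128  −1 ⇒ G_3=3127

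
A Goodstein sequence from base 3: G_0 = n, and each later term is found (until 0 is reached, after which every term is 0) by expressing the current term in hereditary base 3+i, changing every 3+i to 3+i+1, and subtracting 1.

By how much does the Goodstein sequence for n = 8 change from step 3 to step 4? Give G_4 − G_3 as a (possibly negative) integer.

0

step 0: 8 = 2·3 + 2; sub 4 for 3: 2·4 + 2; = 10; G_1 = 10−1 = 9
step 1: 9 = 2·4 + 1; sub 5 for 4: 2·5 + 1; = 11; G_2 = 11−1 = 10
step 2: 10 = 2·5; sub 6 for 5: 2·6; = 12; G_3 = 12−1 = 11
step 3: 11 = 6 + 5; sub 7 for 6: 7 + 5; = 12; G_4 = 12−1 = 11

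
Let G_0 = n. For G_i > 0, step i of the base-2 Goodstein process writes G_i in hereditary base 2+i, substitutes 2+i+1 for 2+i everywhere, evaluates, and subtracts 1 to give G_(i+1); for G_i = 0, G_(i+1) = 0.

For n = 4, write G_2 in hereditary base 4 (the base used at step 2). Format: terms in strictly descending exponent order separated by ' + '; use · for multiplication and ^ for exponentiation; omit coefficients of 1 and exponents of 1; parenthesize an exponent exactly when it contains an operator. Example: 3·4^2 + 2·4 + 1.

2·4^2 + 2·4 + 1

G_0 = 4. HB_2(4) = 2^2. Bump = 27. G_1 = 26.
G_1 = 26. HB_3(26) = 2·3^2 + 2·3 + 2. Bump = 42. G_2 = 41.
G_2 = 41. HB_4(41) = 2·4^2 + 2·4 + 1. Bump = 61. G_3 = 60.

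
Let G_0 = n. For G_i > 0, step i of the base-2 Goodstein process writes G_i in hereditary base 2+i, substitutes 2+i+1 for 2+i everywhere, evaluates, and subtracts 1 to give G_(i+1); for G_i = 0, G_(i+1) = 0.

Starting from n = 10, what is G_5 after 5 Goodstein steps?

G_0=10  [base 2] 2^(2 + 1) + 2  →[2↦3]→  3^(3 + 1) + 3 = 84  −1 ⇒ G_1=83
G_1=83  [base 3] 3^(3 + 1) + 2  →[3↦4]→  4^(4 + 1) + 2 = 1026  −1 ⇒ G_2=1025
G_2=1025  [base 4] 4^(4 + 1) + 1  →[4↦5]→  5^(5 + 1) + 1 = 15626  −1 ⇒ G_3=15625
G_3=15625  [base 5] 5^(5 + 1)  →[5↦6]→  6^(6 + 1) = 279936  −1 ⇒ G_4=279935
G_4=279935  [base 6] 5·6^6 + 5·6^5 + 5·6^4 + 5·6^3 + 5·6^2 + 5·6 + 5  →[6↦7]→  5·7^7 + 5·7^5 + 5·7^4 + 5·7^3 + 5·7^2 + 5·7 + 5 = 4215755  −1 ⇒ G_5=4215754
G_5=4215754  [base 7] 5·7^7 + 5·7^5 + 5·7^4 + 5·7^3 + 5·7^2 + 5·7 + 4  →[7↦8]→  5·8^8 + 5·8^5 + 5·8^4 + 5·8^3 + 5·8^2 + 5·8 + 4 = 84073324  −1 ⇒ G_6=84073323

4215754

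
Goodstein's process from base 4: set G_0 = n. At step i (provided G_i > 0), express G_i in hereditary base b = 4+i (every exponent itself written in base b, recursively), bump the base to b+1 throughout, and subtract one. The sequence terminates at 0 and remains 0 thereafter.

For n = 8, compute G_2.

8 —HB4→ 2·4 —bump→ 2·5 = 10 —(−1)→ 9
9 —HB5→ 5 + 4 —bump→ 6 + 4 = 10 —(−1)→ 9

9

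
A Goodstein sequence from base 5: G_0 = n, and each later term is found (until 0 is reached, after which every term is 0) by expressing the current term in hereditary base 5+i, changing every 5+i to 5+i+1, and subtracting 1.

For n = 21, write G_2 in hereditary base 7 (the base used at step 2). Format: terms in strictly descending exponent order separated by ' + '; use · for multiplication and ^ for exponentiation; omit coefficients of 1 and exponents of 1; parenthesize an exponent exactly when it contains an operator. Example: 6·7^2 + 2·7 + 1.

step 0: 21 = 4·5 + 1; sub 6 for 5: 4·6 + 1; = 25; G_1 = 25−1 = 24
step 1: 24 = 4·6; sub 7 for 6: 4·7; = 28; G_2 = 28−1 = 27

3·7 + 6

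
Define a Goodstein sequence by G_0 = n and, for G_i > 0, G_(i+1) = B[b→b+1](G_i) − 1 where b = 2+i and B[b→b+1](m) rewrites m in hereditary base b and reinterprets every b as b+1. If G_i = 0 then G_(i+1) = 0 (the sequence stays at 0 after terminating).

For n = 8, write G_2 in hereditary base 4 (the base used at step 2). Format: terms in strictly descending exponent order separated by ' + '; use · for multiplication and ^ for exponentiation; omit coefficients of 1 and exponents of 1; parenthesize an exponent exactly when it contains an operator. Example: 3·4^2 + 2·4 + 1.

2·4^4 + 2·4^2 + 2·4 + 1

[0] 8 ≡ 2^(2 + 1) (base 2). Lift 3: 81. −1: 80.
[1] 80 ≡ 2·3^3 + 2·3^2 + 2·3 + 2 (base 3). Lift 4: 554. −1: 553.
[2] 553 ≡ 2·4^4 + 2·4^2 + 2·4 + 1 (base 4). Lift 5: 6311. −1: 6310.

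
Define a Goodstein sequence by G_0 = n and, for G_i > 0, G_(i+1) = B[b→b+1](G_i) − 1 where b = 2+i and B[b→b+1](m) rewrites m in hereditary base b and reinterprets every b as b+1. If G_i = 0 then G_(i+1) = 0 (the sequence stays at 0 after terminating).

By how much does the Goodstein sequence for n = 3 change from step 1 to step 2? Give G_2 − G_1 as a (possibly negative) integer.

0

[0] 3 ≡ 2 + 1 (base 2). Lift 3: 4. −1: 3.
[1] 3 ≡ 3 (base 3). Lift 4: 4. −1: 3.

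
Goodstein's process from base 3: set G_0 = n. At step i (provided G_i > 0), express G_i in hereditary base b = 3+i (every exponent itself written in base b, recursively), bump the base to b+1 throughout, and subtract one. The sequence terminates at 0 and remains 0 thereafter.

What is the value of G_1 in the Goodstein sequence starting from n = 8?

G_0 = 8. HB_3(8) = 2·3 + 2. Bump = 10. G_1 = 9.
G_1 = 9. HB_4(9) = 2·4 + 1. Bump = 11. G_2 = 10.

9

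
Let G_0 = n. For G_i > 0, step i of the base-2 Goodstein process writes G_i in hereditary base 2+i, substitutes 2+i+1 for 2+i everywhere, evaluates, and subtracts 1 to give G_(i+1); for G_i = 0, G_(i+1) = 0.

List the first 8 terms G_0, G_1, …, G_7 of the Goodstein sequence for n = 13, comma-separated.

G_0=13  [base 2] 2^(2 + 1) + 2^2 + 1  →[2↦3]→  3^(3 + 1) + 3^3 + 1 = 109  −1 ⇒ G_1=108
G_1=108  [base 3] 3^(3 + 1) + 3^3  →[3↦4]→  4^(4 + 1) + 4^4 = 1280  −1 ⇒ G_2=1279
G_2=1279  [base 4] 4^(4 + 1) + 3·4^3 + 3·4^2 + 3·4 + 3  →[4↦5]→  5^(5 + 1) + 3·5^3 + 3·5^2 + 3·5 + 3 = 16093  −1 ⇒ G_3=16092
G_3=16092  [base 5] 5^(5 + 1) + 3·5^3 + 3·5^2 + 3·5 + 2  →[5↦6]→  6^(6 + 1) + 3·6^3 + 3·6^2 + 3·6 + 2 = 280712  −1 ⇒ G_4=280711
G_4=280711  [base 6] 6^(6 + 1) + 3·6^3 + 3·6^2 + 3·6 + 1  →[6↦7]→  7^(7 + 1) + 3·7^3 + 3·7^2 + 3·7 + 1 = 5765999  −1 ⇒ G_5=5765998
G_5=5765998  [base 7] 7^(7 + 1) + 3·7^3 + 3·7^2 + 3·7  →[7↦8]→  8^(8 + 1) + 3·8^3 + 3·8^2 + 3·8 = 134219480  −1 ⇒ G_6=134219479
G_6=134219479  [base 8] 8^(8 + 1) + 3·8^3 + 3·8^2 + 2·8 + 7  →[8↦9]→  9^(9 + 1) + 3·9^3 + 3·9^2 + 2·9 + 7 = 3486786856  −1 ⇒ G_7=3486786855

13, 108, 1279, 16092, 280711, 5765998, 134219479, 3486786855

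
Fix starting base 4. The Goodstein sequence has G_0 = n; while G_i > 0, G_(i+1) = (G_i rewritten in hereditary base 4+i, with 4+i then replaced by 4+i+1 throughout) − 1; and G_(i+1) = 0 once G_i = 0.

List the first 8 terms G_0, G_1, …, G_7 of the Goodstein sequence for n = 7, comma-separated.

G_0=7  [base 4] 4 + 3  →[4↦5]→  5 + 3 = 8  −1 ⇒ G_1=7
G_1=7  [base 5] 5 + 2  →[5↦6]→  6 + 2 = 8  −1 ⇒ G_2=7
G_2=7  [base 6] 6 + 1  →[6↦7]→  7 + 1 = 8  −1 ⇒ G_3=7
G_3=7  [base 7] 7  →[7↦8]→  8 = 8  −1 ⇒ G_4=7
G_4=7  [base 8] 7  →[8↦9]→  7 = 7  −1 ⇒ G_5=6
G_5=6  [base 9] 6  →[9↦10]→  6 = 6  −1 ⇒ G_6=5
G_6=5  [base 10] 5  →[10↦11]→  5 = 5  −1 ⇒ G_7=4

7, 7, 7, 7, 7, 6, 5, 4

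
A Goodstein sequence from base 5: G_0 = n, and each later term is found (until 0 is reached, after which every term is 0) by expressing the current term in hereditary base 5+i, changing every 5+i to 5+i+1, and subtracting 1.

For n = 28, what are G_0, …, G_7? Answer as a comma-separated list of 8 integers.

G_0 = 28. HB_5(28) = 5^2 + 3. Bump = 39. G_1 = 38.
G_1 = 38. HB_6(38) = 6^2 + 2. Bump = 51. G_2 = 50.
G_2 = 50. HB_7(50) = 7^2 + 1. Bump = 65. G_3 = 64.
G_3 = 64. HB_8(64) = 8^2. Bump = 81. G_4 = 80.
G_4 = 80. HB_9(80) = 8·9 + 8. Bump = 88. G_5 = 87.
G_5 = 87. HB_10(87) = 8·10 + 7. Bump = 95. G_6 = 94.
G_6 = 94. HB_11(94) = 8·11 + 6. Bump = 102. G_7 = 101.

28, 38, 50, 64, 80, 87, 94, 101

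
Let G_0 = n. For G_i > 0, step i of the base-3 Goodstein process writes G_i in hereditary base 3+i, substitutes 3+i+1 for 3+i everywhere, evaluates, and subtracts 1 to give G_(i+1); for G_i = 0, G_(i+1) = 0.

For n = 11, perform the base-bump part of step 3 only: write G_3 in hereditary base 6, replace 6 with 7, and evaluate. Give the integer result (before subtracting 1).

40

G_0=11  [base 3] 3^2 + 2  →[3↦4]→  4^2 + 2 = 18  −1 ⇒ G_1=17
G_1=17  [base 4] 4^2 + 1  →[4↦5]→  5^2 + 1 = 26  −1 ⇒ G_2=25
G_2=25  [base 5] 5^2  →[5↦6]→  6^2 = 36  −1 ⇒ G_3=35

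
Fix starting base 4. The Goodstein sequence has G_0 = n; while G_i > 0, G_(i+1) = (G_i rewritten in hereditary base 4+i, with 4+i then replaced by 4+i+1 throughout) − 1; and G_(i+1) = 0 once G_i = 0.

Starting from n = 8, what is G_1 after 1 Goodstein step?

9

base 4: 8 = 2·4; at 5: 2·5 = 10; next = 9
base 5: 9 = 5 + 4; at 6: 6 + 4 = 10; next = 9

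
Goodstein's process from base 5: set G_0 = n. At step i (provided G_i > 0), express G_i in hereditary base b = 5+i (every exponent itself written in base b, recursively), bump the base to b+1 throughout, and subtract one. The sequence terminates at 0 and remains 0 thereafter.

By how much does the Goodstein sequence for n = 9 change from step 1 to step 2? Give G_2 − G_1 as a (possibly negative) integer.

9 —HB5→ 5 + 4 —bump→ 6 + 4 = 10 —(−1)→ 9
9 —HB6→ 6 + 3 —bump→ 7 + 3 = 10 —(−1)→ 9

0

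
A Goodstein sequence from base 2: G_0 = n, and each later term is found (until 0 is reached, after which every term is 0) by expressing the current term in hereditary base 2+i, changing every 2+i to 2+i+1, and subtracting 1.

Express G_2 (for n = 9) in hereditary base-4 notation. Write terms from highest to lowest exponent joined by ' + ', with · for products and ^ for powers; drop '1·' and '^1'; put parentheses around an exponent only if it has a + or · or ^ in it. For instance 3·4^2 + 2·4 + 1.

3·4^4 + 3·4^3 + 3·4^2 + 3·4 + 3

base 2: 9 = 2^(2 + 1) + 1; at 3: 3^(3 + 1) + 1 = 82; next = 81
base 3: 81 = 3^(3 + 1); at 4: 4^(4 + 1) = 1024; next = 1023
base 4: 1023 = 3·4^4 + 3·4^3 + 3·4^2 + 3·4 + 3; at 5: 3·5^5 + 3·5^3 + 3·5^2 + 3·5 + 3 = 9843; next = 9842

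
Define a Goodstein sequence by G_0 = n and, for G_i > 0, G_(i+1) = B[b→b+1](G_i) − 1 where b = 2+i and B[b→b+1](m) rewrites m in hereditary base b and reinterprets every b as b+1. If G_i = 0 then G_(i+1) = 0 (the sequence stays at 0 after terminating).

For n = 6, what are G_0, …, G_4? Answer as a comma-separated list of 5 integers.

base 2: 6 = 2^2 + 2; at 3: 3^3 + 3 = 30; next = 29
base 3: 29 = 3^3 + 2; at 4: 4^4 + 2 = 258; next = 257
base 4: 257 = 4^4 + 1; at 5: 5^5 + 1 = 3126; next = 3125
base 5: 3125 = 5^5; at 6: 6^6 = 46656; next = 46655

6, 29, 257, 3125, 46655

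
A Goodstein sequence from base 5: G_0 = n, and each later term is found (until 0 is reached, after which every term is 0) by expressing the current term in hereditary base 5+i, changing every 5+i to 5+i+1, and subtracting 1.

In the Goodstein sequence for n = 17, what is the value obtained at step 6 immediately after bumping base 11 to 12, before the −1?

28

i=0: 17 = 3·5 + 2 (b=5); 5→6: 3·6 + 2 = 20; 20−1 = 19
i=1: 19 = 3·6 + 1 (b=6); 6→7: 3·7 + 1 = 22; 22−1 = 21
i=2: 21 = 3·7 (b=7); 7→8: 3·8 = 24; 24−1 = 23
i=3: 23 = 2·8 + 7 (b=8); 8→9: 2·9 + 7 = 25; 25−1 = 24
i=4: 24 = 2·9 + 6 (b=9); 9→10: 2·10 + 6 = 26; 26−1 = 25
i=5: 25 = 2·10 + 5 (b=10); 10→11: 2·11 + 5 = 27; 27−1 = 26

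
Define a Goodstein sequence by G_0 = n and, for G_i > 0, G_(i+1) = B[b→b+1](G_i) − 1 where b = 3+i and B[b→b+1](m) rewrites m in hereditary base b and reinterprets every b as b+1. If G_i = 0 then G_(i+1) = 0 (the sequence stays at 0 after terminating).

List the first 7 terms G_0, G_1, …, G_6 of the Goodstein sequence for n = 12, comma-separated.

12, 19, 27, 37, 49, 63, 69

G_0=12  [base 3] 3^2 + 3  →[3↦4]→  4^2 + 4 = 20  −1 ⇒ G_1=19
G_1=19  [base 4] 4^2 + 3  →[4↦5]→  5^2 + 3 = 28  −1 ⇒ G_2=27
G_2=27  [base 5] 5^2 + 2  →[5↦6]→  6^2 + 2 = 38  −1 ⇒ G_3=37
G_3=37  [base 6] 6^2 + 1  →[6↦7]→  7^2 + 1 = 50  −1 ⇒ G_4=49
G_4=49  [base 7] 7^2  →[7↦8]→  8^2 = 64  −1 ⇒ G_5=63
G_5=63  [base 8] 7·8 + 7  →[8↦9]→  7·9 + 7 = 70  −1 ⇒ G_6=69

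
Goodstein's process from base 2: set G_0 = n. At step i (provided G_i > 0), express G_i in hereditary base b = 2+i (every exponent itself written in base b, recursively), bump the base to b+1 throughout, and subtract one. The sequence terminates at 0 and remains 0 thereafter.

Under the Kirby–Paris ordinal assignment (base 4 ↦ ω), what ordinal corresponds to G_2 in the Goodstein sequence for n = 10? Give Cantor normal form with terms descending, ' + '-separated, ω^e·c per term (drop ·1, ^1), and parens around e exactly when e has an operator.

G_0 = 10. HB_2(10) = 2^(2 + 1) + 2. Bump = 84. G_1 = 83.
G_1 = 83. HB_3(83) = 3^(3 + 1) + 2. Bump = 1026. G_2 = 1025.
G_2 = 1025. HB_4(1025) = 4^(4 + 1) + 1. Bump = 15626. G_3 = 15625.

ω^(ω + 1) + 1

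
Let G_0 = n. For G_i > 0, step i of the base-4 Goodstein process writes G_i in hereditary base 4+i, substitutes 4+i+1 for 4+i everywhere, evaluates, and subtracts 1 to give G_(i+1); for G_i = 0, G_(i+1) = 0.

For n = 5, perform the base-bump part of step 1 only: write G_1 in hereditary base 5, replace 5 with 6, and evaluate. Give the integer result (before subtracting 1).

6

base 4: 5 = 4 + 1; at 5: 5 + 1 = 6; next = 5
base 5: 5 = 5; at 6: 6 = 6; next = 5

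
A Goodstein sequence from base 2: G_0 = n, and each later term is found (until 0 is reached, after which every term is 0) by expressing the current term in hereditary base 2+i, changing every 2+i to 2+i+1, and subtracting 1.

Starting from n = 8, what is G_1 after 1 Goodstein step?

80

8 —HB2→ 2^(2 + 1) —bump→ 3^(3 + 1) = 81 —(−1)→ 80
80 —HB3→ 2·3^3 + 2·3^2 + 2·3 + 2 —bump→ 2·4^4 + 2·4^2 + 2·4 + 2 = 554 —(−1)→ 553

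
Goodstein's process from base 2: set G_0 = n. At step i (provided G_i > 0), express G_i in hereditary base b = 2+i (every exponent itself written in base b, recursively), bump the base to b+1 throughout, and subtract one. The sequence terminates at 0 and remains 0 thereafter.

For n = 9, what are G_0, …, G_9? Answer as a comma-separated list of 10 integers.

step 0: 9 = 2^(2 + 1) + 1; sub 3 for 2: 3^(3 + 1) + 1; = 82; G_1 = 82−1 = 81
step 1: 81 = 3^(3 + 1); sub 4 for 3: 4^(4 + 1); = 1024; G_2 = 1024−1 = 1023
step 2: 1023 = 3·4^4 + 3·4^3 + 3·4^2 + 3·4 + 3; sub 5 for 4: 3·5^5 + 3·5^3 + 3·5^2 + 3·5 + 3; = 9843; G_3 = 9843−1 = 9842
step 3: 9842 = 3·5^5 + 3·5^3 + 3·5^2 + 3·5 + 2; sub 6 for 5: 3·6^6 + 3·6^3 + 3·6^2 + 3·6 + 2; = 140744; G_4 = 140744−1 = 140743
step 4: 140743 = 3·6^6 + 3·6^3 + 3·6^2 + 3·6 + 1; sub 7 for 6: 3·7^7 + 3·7^3 + 3·7^2 + 3·7 + 1; = 2471827; G_5 = 2471827−1 = 2471826
step 5: 2471826 = 3·7^7 + 3·7^3 + 3·7^2 + 3·7; sub 8 for 7: 3·8^8 + 3·8^3 + 3·8^2 + 3·8; = 50333400; G_6 = 50333400−1 = 50333399
step 6: 50333399 = 3·8^8 + 3·8^3 + 3·8^2 + 2·8 + 7; sub 9 for 8: 3·9^9 + 3·9^3 + 3·9^2 + 2·9 + 7; = 1162263922; G_7 = 1162263922−1 = 1162263921
step 7: 1162263921 = 3·9^9 + 3·9^3 + 3·9^2 + 2·9 + 6; sub 10 for 9: 3·10^10 + 3·10^3 + 3·10^2 + 2·10 + 6; = 30000003326; G_8 = 30000003326−1 = 30000003325
step 8: 30000003325 = 3·10^10 + 3·10^3 + 3·10^2 + 2·10 + 5; sub 11 for 10: 3·11^11 + 3·11^3 + 3·11^2 + 2·11 + 5; = 855935016216; G_9 = 855935016216−1 = 855935016215

9, 81, 1023, 9842, 140743, 2471826, 50333399, 1162263921, 30000003325, 855935016215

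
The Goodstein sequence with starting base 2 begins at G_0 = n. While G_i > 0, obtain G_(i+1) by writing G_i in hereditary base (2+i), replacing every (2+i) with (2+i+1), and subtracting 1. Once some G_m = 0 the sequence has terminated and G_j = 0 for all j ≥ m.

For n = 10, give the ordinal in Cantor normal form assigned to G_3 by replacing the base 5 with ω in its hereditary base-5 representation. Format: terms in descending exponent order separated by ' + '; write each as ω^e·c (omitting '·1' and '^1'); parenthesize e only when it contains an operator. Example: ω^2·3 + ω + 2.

step 0: 10 = 2^(2 + 1) + 2; sub 3 for 2: 3^(3 + 1) + 3; = 84; G_1 = 84−1 = 83
step 1: 83 = 3^(3 + 1) + 2; sub 4 for 3: 4^(4 + 1) + 2; = 1026; G_2 = 1026−1 = 1025
step 2: 1025 = 4^(4 + 1) + 1; sub 5 for 4: 5^(5 + 1) + 1; = 15626; G_3 = 15626−1 = 15625
step 3: 15625 = 5^(5 + 1); sub 6 for 5: 6^(6 + 1); = 279936; G_4 = 279936−1 = 279935

ω^(ω + 1)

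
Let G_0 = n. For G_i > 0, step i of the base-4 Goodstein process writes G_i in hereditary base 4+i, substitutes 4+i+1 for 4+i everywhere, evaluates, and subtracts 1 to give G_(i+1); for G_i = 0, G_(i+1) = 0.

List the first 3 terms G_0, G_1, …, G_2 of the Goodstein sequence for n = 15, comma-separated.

15, 17, 19

15 —HB4→ 3·4 + 3 —bump→ 3·5 + 3 = 18 —(−1)→ 17
17 —HB5→ 3·5 + 2 —bump→ 3·6 + 2 = 20 —(−1)→ 19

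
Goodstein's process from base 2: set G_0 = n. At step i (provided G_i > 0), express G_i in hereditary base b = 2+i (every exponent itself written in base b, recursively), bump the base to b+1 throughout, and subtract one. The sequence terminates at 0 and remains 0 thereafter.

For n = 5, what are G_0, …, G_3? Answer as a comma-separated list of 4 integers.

G_0=5  [base 2] 2^2 + 1  →[2↦3]→  3^3 + 1 = 28  −1 ⇒ G_1=27
G_1=27  [base 3] 3^3  →[3↦4]→  4^4 = 256  −1 ⇒ G_2=255
G_2=255  [base 4] 3·4^3 + 3·4^2 + 3·4 + 3  →[4↦5]→  3·5^3 + 3·5^2 + 3·5 + 3 = 468  −1 ⇒ G_3=467

5, 27, 255, 467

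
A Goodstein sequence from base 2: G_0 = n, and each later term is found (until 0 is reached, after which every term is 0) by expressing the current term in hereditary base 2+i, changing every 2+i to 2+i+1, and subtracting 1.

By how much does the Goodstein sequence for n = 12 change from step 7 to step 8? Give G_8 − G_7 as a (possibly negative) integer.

(0) 12|_2 = 2^(2 + 1) + 2^2 ↦ 3^(3 + 1) + 3^3|_3 = 108 ⇒ 107
(1) 107|_3 = 3^(3 + 1) + 2·3^2 + 2·3 + 2 ↦ 4^(4 + 1) + 2·4^2 + 2·4 + 2|_4 = 1066 ⇒ 1065
(2) 1065|_4 = 4^(4 + 1) + 2·4^2 + 2·4 + 1 ↦ 5^(5 + 1) + 2·5^2 + 2·5 + 1|_5 = 15686 ⇒ 15685
(3) 15685|_5 = 5^(5 + 1) + 2·5^2 + 2·5 ↦ 6^(6 + 1) + 2·6^2 + 2·6|_6 = 280020 ⇒ 280019
(4) 280019|_6 = 6^(6 + 1) + 2·6^2 + 6 + 5 ↦ 7^(7 + 1) + 2·7^2 + 7 + 5|_7 = 5764911 ⇒ 5764910
(5) 5764910|_7 = 7^(7 + 1) + 2·7^2 + 7 + 4 ↦ 8^(8 + 1) + 2·8^2 + 8 + 4|_8 = 134217868 ⇒ 134217867
(6) 134217867|_8 = 8^(8 + 1) + 2·8^2 + 8 + 3 ↦ 9^(9 + 1) + 2·9^2 + 9 + 3|_9 = 3486784575 ⇒ 3486784574
(7) 3486784574|_9 = 9^(9 + 1) + 2·9^2 + 9 + 2 ↦ 10^(10 + 1) + 2·10^2 + 10 + 2|_10 = 100000000212 ⇒ 100000000211

96513215637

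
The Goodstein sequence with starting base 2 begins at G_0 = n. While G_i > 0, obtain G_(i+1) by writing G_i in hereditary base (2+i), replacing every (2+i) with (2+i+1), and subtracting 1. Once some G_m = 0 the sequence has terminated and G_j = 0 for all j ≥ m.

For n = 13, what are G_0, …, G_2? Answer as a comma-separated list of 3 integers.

13, 108, 1279

G_0=13  [base 2] 2^(2 + 1) + 2^2 + 1  →[2↦3]→  3^(3 + 1) + 3^3 + 1 = 109  −1 ⇒ G_1=108
G_1=108  [base 3] 3^(3 + 1) + 3^3  →[3↦4]→  4^(4 + 1) + 4^4 = 1280  −1 ⇒ G_2=1279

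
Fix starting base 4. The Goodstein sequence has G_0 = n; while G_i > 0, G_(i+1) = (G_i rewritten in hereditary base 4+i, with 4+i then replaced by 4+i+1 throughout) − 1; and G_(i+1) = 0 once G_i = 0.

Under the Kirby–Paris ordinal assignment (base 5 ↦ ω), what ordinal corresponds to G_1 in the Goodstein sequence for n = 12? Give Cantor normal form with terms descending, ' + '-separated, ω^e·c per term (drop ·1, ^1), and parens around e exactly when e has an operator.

ω·2 + 4

i=0: 12 = 3·4 (b=4); 4→5: 3·5 = 15; 15−1 = 14
i=1: 14 = 2·5 + 4 (b=5); 5→6: 2·6 + 4 = 16; 16−1 = 15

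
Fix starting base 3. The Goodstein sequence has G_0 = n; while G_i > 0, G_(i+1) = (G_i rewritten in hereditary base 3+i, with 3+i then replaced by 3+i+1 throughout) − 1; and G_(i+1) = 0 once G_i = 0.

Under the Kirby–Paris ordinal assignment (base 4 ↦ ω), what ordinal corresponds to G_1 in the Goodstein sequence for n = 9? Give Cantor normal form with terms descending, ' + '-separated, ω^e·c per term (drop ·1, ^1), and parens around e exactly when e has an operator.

step 0: 9 = 3^2; sub 4 for 3: 4^2; = 16; G_1 = 16−1 = 15
step 1: 15 = 3·4 + 3; sub 5 for 4: 3·5 + 3; = 18; G_2 = 18−1 = 17

ω·3 + 3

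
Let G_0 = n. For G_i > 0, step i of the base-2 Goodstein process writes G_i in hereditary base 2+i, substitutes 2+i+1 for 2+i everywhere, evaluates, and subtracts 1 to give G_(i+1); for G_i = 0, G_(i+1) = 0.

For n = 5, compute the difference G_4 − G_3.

(0) 5|_2 = 2^2 + 1 ↦ 3^3 + 1|_3 = 28 ⇒ 27
(1) 27|_3 = 3^3 ↦ 4^4|_4 = 256 ⇒ 255
(2) 255|_4 = 3·4^3 + 3·4^2 + 3·4 + 3 ↦ 3·5^3 + 3·5^2 + 3·5 + 3|_5 = 468 ⇒ 467
(3) 467|_5 = 3·5^3 + 3·5^2 + 3·5 + 2 ↦ 3·6^3 + 3·6^2 + 3·6 + 2|_6 = 776 ⇒ 775

308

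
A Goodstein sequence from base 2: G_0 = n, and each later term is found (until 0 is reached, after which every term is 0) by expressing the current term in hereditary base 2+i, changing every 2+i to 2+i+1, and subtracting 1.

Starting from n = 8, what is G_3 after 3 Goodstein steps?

G_0 = 8. HB_2(8) = 2^(2 + 1). Bump = 81. G_1 = 80.
G_1 = 80. HB_3(80) = 2·3^3 + 2·3^2 + 2·3 + 2. Bump = 554. G_2 = 553.
G_2 = 553. HB_4(553) = 2·4^4 + 2·4^2 + 2·4 + 1. Bump = 6311. G_3 = 6310.
G_3 = 6310. HB_5(6310) = 2·5^5 + 2·5^2 + 2·5. Bump = 93396. G_4 = 93395.

6310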